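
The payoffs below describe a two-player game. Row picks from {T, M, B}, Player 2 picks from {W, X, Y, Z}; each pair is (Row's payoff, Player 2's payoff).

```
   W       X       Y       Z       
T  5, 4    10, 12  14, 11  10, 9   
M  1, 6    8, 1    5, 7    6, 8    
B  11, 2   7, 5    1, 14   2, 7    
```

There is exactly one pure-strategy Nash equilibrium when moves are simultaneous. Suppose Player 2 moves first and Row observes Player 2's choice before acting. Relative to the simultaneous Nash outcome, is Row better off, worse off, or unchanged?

Backward induction with Player 2 moving first.
- W: BR = B, leader payoff 2.
- X: BR = T, leader payoff 12.
- Y: BR = T, leader payoff 11.
- Z: BR = T, leader payoff 9.
Among 2, 12, 11, 9, the best is 12 at X. Subgame-perfect outcome: (T, X) with payoffs (10, 12).
For the simultaneous game, intersect best replies.
Row's best replies: W→B; X→T; Y→T; Z→T.
Player 2's best replies: T→X; M→Z; B→Y.
The unique mutual best reply is (T, X), giving (10, 12).
Row earns 10 sequentially versus 10 at the Nash outcome: unchanged.

unchanged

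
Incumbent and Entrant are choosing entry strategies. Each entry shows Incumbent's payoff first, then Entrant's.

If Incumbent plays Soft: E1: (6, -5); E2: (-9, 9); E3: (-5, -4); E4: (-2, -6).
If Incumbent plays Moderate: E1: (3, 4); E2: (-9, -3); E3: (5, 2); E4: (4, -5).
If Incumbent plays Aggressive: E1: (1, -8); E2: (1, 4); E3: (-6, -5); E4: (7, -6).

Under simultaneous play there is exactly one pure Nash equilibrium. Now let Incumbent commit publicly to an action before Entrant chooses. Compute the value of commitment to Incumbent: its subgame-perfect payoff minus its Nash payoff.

Solve by backward induction (Incumbent leads).
- Soft: BR = E2, leader payoff -9.
- Moderate: BR = E1, leader payoff 3.
- Aggressive: BR = E2, leader payoff 1.
Among -9, 3, 1, the best is 3 at Moderate. Subgame-perfect outcome: (Moderate, E1) with payoffs (3, 4).
For the simultaneous game, intersect best replies.
Incumbent's best replies: E1→Soft; E2→Aggressive; E3→Moderate; E4→Aggressive.
Entrant's best replies: Soft→E2; Moderate→E1; Aggressive→E2.
Only (Aggressive, E2) has each player best-responding; Nash payoffs (1, 4).
Incumbent's commitment gain: 3 − 1 = 2.

2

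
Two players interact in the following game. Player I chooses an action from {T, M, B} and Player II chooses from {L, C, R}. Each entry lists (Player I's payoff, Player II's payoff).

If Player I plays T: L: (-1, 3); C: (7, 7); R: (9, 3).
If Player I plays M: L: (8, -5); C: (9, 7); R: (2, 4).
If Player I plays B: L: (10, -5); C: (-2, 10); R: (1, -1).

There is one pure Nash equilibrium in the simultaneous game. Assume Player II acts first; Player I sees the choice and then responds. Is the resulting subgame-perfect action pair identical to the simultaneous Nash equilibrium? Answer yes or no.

Player I best-responds to each possible Player II move:
- L → Player I plays B (best of -1, 8, 10); Player II gets -5.
- C → Player I plays M (best of 7, 9, -2); Player II gets 7.
- R → Player I plays T (best of 9, 2, 1); Player II gets 3.
Player II's induced payoffs are -5, 7, 3, so Player II commits to C. Subgame-perfect outcome: (M, C) with payoffs (9, 7).
Now find the simultaneous Nash equilibrium.
Player I's best replies: L→B; C→M; R→T.
Player II's best replies: T→C; M→C; B→C.
The unique mutual best reply is (M, C), giving (9, 7).
Sequential outcome (M, C) coincides with the Nash profile (M, C).

yes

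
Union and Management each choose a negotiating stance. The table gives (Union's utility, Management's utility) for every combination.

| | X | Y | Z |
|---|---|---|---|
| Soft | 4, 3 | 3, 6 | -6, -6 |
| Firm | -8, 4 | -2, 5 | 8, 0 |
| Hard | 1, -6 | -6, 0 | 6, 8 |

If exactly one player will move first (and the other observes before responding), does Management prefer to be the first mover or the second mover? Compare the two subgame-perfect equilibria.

If Union leads: Management's best replies are Soft→Y, Firm→Y, Hard→Z; Union's induced payoffs 3, -2, 6; outcome (Hard, Z), payoffs (6, 8).
If Management leads: Union's best replies are X→Soft, Y→Soft, Z→Firm; Management's induced payoffs 3, 6, 0; outcome (Soft, Y), payoffs (3, 6).
Management gets 6 moving first and 8 moving second, so Management prefers to move second.

second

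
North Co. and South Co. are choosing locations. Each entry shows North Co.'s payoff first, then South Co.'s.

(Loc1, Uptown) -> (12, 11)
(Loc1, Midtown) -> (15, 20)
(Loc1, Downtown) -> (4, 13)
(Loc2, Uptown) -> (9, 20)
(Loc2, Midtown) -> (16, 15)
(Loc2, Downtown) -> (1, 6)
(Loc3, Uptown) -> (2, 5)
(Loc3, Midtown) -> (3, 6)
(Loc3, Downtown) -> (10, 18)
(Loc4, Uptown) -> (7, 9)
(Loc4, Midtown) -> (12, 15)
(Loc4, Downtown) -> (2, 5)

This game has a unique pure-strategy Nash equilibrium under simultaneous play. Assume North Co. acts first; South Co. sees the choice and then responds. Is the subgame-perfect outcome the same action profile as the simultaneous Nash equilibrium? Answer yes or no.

Backward induction with North Co. moving first.
- Loc1: BR = Midtown, leader payoff 15.
- Loc2: BR = Uptown, leader payoff 9.
- Loc3: BR = Downtown, leader payoff 10.
- Loc4: BR = Midtown, leader payoff 12.
North Co.'s induced payoffs are 15, 9, 10, 12, so North Co. commits to Loc1. Subgame-perfect outcome: (Loc1, Midtown) with payoffs (15, 20).
Now find the simultaneous Nash equilibrium.
North Co.'s best replies: Uptown→Loc1; Midtown→Loc2; Downtown→Loc3.
South Co.'s best replies: Loc1→Midtown; Loc2→Uptown; Loc3→Downtown; Loc4→Midtown.
The unique mutual best reply is (Loc3, Downtown), giving (10, 18).
Sequential outcome (Loc1, Midtown) differs from the Nash profile (Loc3, Downtown).

no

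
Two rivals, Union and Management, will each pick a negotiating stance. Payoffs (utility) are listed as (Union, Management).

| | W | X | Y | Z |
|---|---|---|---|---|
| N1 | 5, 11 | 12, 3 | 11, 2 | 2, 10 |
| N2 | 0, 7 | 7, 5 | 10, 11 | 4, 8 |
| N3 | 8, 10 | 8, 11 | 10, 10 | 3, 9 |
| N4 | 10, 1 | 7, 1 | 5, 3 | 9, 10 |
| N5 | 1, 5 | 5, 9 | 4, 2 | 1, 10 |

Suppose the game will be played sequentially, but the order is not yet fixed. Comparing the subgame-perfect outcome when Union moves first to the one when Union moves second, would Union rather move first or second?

If Union leads: Management's best replies are N1→W, N2→Y, N3→X, N4→Z, N5→Z; Union's induced payoffs 5, 10, 8, 9, 1; outcome (N2, Y), payoffs (10, 11).
If Management leads: Union's best replies are W→N4, X→N1, Y→N1, Z→N4; Management's induced payoffs 1, 3, 2, 10; outcome (N4, Z), payoffs (9, 10).
Union gets 10 moving first and 9 moving second, so Union prefers to move first.

first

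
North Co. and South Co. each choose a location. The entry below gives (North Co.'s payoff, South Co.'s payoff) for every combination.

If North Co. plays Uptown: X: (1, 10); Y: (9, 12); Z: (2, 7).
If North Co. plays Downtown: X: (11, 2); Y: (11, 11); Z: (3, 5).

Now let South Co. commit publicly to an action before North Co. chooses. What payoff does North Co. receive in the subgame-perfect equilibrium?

North Co. best-responds to each possible South Co. move:
- X: BR = Downtown, leader payoff 2.
- Y: BR = Downtown, leader payoff 11.
- Z: BR = Downtown, leader payoff 5.
South Co.'s induced payoffs are 2, 11, 5, so South Co. commits to Y. Subgame-perfect outcome: (Downtown, Y) with payoffs (11, 11).

11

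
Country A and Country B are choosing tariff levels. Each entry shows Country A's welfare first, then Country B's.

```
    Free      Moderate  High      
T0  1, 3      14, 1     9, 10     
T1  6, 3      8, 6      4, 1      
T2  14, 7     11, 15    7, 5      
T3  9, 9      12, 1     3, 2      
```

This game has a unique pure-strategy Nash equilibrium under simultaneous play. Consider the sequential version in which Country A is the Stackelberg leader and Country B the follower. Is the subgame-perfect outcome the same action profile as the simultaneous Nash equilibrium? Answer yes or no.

no

Country B best-responds to each possible Country A move:
- T0: BR = High, leader payoff 9.
- T1: BR = Moderate, leader payoff 8.
- T2: BR = Moderate, leader payoff 11.
- T3: BR = Free, leader payoff 9.
Among 9, 8, 11, 9, the best is 11 at T2. Subgame-perfect outcome: (T2, Moderate) with payoffs (11, 15).
For the simultaneous game, intersect best replies.
Country A's best replies: Free→T2; Moderate→T0; High→T0.
Country B's best replies: T0→High; T1→Moderate; T2→Moderate; T3→Free.
Only (T0, High) has each player best-responding; Nash payoffs (9, 10).
Sequential outcome (T2, Moderate) differs from the Nash profile (T0, High).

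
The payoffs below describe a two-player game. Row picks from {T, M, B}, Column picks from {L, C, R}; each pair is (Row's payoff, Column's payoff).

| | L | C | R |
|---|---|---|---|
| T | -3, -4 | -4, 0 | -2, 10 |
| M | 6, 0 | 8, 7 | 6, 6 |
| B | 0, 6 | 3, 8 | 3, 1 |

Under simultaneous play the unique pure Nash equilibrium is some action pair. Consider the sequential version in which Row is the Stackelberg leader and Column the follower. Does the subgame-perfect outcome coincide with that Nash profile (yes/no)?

yes

Column best-responds to each possible Row move:
- T: Column compares -4, 0, 10 and picks R; Row would get -2.
- M: Column compares 0, 7, 6 and picks C; Row would get 8.
- B: Column compares 6, 8, 1 and picks C; Row would get 3.
Row's induced payoffs are -2, 8, 3, so Row commits to M. Subgame-perfect outcome: (M, C) with payoffs (8, 7).
Now find the simultaneous Nash equilibrium.
Row's best replies: L→M; C→M; R→M.
Column's best replies: T→R; M→C; B→C.
Only (M, C) has each player best-responding; Nash payoffs (8, 7).
Sequential outcome (M, C) coincides with the Nash profile (M, C).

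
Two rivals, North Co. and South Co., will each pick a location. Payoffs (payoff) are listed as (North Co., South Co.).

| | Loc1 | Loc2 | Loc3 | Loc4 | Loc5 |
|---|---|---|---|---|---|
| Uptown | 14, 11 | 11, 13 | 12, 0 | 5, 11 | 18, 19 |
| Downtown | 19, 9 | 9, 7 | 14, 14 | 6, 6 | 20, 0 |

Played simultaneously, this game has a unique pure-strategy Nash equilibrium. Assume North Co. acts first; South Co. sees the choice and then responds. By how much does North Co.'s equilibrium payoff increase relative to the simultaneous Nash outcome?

Solve by backward induction (North Co. leads).
- Uptown: South Co. compares 11, 13, 0, 11, 19 and picks Loc5; North Co. would get 18.
- Downtown: South Co. compares 9, 7, 14, 6, 0 and picks Loc3; North Co. would get 14.
North Co.'s induced payoffs are 18, 14, so North Co. commits to Uptown. Subgame-perfect outcome: (Uptown, Loc5) with payoffs (18, 19).
Under simultaneous play:
North Co.'s best replies: Loc1→Downtown; Loc2→Uptown; Loc3→Downtown; Loc4→Downtown; Loc5→Downtown.
South Co.'s best replies: Uptown→Loc5; Downtown→Loc3.
Only (Downtown, Loc3) has each player best-responding; Nash payoffs (14, 14).
North Co.'s commitment gain: 18 − 14 = 4.

4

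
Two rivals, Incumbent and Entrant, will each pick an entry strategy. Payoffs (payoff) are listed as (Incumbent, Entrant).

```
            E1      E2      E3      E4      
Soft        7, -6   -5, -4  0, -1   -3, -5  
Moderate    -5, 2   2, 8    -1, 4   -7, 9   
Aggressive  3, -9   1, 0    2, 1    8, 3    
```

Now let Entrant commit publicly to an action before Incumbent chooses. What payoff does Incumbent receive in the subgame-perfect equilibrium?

2

Incumbent best-responds to each possible Entrant move:
- E1: BR = Soft, leader payoff -6.
- E2: BR = Moderate, leader payoff 8.
- E3: BR = Aggressive, leader payoff 1.
- E4: BR = Aggressive, leader payoff 3.
Maximizing over -6, 8, 1, 3, Entrant chooses E2. Subgame-perfect outcome: (Moderate, E2) with payoffs (2, 8).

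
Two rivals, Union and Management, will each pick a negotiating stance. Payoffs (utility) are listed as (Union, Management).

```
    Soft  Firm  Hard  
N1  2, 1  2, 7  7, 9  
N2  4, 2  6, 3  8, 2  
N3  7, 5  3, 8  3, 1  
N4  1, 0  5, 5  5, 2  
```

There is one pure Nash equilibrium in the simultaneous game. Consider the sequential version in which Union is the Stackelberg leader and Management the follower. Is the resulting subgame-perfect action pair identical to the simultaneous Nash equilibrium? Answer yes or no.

Management best-responds to each possible Union move:
- N1: Management compares 1, 7, 9 and picks Hard; Union would get 7.
- N2: Management compares 2, 3, 2 and picks Firm; Union would get 6.
- N3: Management compares 5, 8, 1 and picks Firm; Union would get 3.
- N4: Management compares 0, 5, 2 and picks Firm; Union would get 5.
Among 7, 6, 3, 5, the best is 7 at N1. Subgame-perfect outcome: (N1, Hard) with payoffs (7, 9).
Now find the simultaneous Nash equilibrium.
Union's best replies: Soft→N3; Firm→N2; Hard→N2.
Management's best replies: N1→Hard; N2→Firm; N3→Firm; N4→Firm.
The unique mutual best reply is (N2, Firm), giving (6, 3).
Sequential outcome (N1, Hard) differs from the Nash profile (N2, Firm).

no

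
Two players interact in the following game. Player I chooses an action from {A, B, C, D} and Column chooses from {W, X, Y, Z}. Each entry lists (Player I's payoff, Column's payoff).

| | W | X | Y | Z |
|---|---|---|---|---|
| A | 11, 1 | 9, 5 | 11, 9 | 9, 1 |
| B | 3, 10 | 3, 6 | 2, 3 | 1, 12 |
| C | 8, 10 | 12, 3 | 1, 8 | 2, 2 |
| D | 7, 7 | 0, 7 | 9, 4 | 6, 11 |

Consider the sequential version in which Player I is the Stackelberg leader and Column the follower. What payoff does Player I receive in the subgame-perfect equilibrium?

Work backward from Column's decision.
- A → Column plays Y (best of 1, 5, 9, 1); Player I gets 11.
- B → Column plays Z (best of 10, 6, 3, 12); Player I gets 1.
- C → Column plays W (best of 10, 3, 8, 2); Player I gets 8.
- D → Column plays Z (best of 7, 7, 4, 11); Player I gets 6.
Among 11, 1, 8, 6, the best is 11 at A. Subgame-perfect outcome: (A, Y) with payoffs (11, 9).

11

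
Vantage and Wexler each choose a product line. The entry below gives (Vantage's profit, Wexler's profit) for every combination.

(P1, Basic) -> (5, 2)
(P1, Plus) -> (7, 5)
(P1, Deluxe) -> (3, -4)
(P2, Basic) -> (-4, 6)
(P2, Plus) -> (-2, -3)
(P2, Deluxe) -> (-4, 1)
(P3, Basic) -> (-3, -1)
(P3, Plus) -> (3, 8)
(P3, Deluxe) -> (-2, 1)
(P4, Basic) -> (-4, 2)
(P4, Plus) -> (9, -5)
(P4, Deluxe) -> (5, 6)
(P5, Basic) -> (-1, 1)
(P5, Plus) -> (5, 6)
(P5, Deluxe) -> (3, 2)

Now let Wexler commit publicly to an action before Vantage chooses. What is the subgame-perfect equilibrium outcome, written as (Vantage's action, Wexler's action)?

(P4, Deluxe)

Work backward from Vantage's decision.
- Basic: Vantage compares 5, -4, -3, -4, -1 and picks P1; Wexler would get 2.
- Plus: Vantage compares 7, -2, 3, 9, 5 and picks P4; Wexler would get -5.
- Deluxe: Vantage compares 3, -4, -2, 5, 3 and picks P4; Wexler would get 6.
Wexler's induced payoffs are 2, -5, 6, so Wexler commits to Deluxe. Subgame-perfect outcome: (P4, Deluxe) with payoffs (5, 6).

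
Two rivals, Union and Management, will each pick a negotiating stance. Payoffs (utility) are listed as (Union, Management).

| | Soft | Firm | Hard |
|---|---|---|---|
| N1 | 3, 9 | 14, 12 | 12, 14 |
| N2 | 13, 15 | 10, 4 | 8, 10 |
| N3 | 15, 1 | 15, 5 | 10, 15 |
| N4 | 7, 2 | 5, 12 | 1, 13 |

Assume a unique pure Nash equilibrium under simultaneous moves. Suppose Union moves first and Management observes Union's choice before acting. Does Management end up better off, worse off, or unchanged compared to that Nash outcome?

Work backward from Management's decision.
- N1: Management compares 9, 12, 14 and picks Hard; Union would get 12.
- N2: Management compares 15, 4, 10 and picks Soft; Union would get 13.
- N3: Management compares 1, 5, 15 and picks Hard; Union would get 10.
- N4: Management compares 2, 12, 13 and picks Hard; Union would get 1.
Union's induced payoffs are 12, 13, 10, 1, so Union commits to N2. Subgame-perfect outcome: (N2, Soft) with payoffs (13, 15).
Under simultaneous play:
Union's best replies: Soft→N3; Firm→N3; Hard→N1.
Management's best replies: N1→Hard; N2→Soft; N3→Hard; N4→Hard.
Only (N1, Hard) has each player best-responding; Nash payoffs (12, 14).
Management earns 15 sequentially versus 14 at the Nash outcome: better off.

better off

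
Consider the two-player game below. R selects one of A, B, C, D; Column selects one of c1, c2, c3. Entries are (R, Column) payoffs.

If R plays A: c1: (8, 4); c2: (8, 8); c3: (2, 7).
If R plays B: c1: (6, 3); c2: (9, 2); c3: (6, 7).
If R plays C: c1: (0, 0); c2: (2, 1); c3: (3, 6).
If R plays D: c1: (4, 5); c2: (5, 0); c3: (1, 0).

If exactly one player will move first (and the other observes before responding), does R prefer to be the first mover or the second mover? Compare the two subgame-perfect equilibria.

first

If R leads: Column's best replies are A→c2, B→c3, C→c3, D→c1; R's induced payoffs 8, 6, 3, 4; outcome (A, c2), payoffs (8, 8).
If Column leads: R's best replies are c1→A, c2→B, c3→B; Column's induced payoffs 4, 2, 7; outcome (B, c3), payoffs (6, 7).
R gets 8 moving first and 6 moving second, so R prefers to move first.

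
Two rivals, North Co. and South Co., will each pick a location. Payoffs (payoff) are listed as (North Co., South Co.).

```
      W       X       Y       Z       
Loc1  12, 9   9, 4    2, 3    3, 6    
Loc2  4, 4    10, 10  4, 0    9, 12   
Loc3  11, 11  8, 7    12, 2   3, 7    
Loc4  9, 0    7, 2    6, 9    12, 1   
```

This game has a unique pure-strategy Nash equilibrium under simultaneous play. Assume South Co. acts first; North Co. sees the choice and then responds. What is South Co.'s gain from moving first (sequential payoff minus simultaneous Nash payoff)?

North Co. best-responds to each possible South Co. move:
- W → North Co. plays Loc1 (best of 12, 4, 11, 9); South Co. gets 9.
- X → North Co. plays Loc2 (best of 9, 10, 8, 7); South Co. gets 10.
- Y → North Co. plays Loc3 (best of 2, 4, 12, 6); South Co. gets 2.
- Z → North Co. plays Loc4 (best of 3, 9, 3, 12); South Co. gets 1.
Maximizing over 9, 10, 2, 1, South Co. chooses X. Subgame-perfect outcome: (Loc2, X) with payoffs (10, 10).
Under simultaneous play:
North Co.'s best replies: W→Loc1; X→Loc2; Y→Loc3; Z→Loc4.
South Co.'s best replies: Loc1→W; Loc2→Z; Loc3→W; Loc4→Y.
Only (Loc1, W) has each player best-responding; Nash payoffs (12, 9).
South Co.'s commitment gain: 10 − 9 = 1.

1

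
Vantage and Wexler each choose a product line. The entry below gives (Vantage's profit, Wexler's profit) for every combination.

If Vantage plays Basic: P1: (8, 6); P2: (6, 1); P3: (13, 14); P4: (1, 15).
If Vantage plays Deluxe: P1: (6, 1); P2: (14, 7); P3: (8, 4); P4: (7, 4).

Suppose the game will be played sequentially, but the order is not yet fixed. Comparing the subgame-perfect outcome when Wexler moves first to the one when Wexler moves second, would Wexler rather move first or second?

first

If Vantage leads: Wexler's best replies are Basic→P4, Deluxe→P2; Vantage's induced payoffs 1, 14; outcome (Deluxe, P2), payoffs (14, 7).
If Wexler leads: Vantage's best replies are P1→Basic, P2→Deluxe, P3→Basic, P4→Deluxe; Wexler's induced payoffs 6, 7, 14, 4; outcome (Basic, P3), payoffs (13, 14).
Wexler gets 14 moving first and 7 moving second, so Wexler prefers to move first.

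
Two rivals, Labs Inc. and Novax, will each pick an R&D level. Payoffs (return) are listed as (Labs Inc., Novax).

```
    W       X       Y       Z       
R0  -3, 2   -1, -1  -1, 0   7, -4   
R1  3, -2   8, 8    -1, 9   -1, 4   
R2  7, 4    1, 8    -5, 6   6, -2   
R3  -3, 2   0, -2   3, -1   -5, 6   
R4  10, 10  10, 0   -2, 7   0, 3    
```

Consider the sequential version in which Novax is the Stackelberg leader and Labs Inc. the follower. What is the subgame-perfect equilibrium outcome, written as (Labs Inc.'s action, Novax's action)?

(R4, W)

Labs Inc. best-responds to each possible Novax move:
- W: BR = R4, leader payoff 10.
- X: BR = R4, leader payoff 0.
- Y: BR = R3, leader payoff -1.
- Z: BR = R0, leader payoff -4.
Maximizing over 10, 0, -1, -4, Novax chooses W. Subgame-perfect outcome: (R4, W) with payoffs (10, 10).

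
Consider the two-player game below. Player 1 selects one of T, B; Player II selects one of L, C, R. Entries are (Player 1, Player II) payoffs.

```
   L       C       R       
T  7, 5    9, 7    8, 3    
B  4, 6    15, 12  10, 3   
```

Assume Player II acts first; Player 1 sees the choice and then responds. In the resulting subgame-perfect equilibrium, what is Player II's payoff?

12

Backward induction with Player II moving first.
- L → Player 1 plays T (best of 7, 4); Player II gets 5.
- C → Player 1 plays B (best of 9, 15); Player II gets 12.
- R → Player 1 plays B (best of 8, 10); Player II gets 3.
Maximizing over 5, 12, 3, Player II chooses C. Subgame-perfect outcome: (B, C) with payoffs (15, 12).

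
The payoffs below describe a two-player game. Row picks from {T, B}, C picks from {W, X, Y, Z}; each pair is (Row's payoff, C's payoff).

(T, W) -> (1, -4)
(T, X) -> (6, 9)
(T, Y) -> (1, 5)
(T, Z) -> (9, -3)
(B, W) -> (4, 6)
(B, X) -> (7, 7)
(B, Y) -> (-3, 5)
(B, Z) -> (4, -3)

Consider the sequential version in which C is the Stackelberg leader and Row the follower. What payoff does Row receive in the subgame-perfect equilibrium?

Row best-responds to each possible C move:
- W → Row plays B (best of 1, 4); C gets 6.
- X → Row plays B (best of 6, 7); C gets 7.
- Y → Row plays T (best of 1, -3); C gets 5.
- Z → Row plays T (best of 9, 4); C gets -3.
Among 6, 7, 5, -3, the best is 7 at X. Subgame-perfect outcome: (B, X) with payoffs (7, 7).

7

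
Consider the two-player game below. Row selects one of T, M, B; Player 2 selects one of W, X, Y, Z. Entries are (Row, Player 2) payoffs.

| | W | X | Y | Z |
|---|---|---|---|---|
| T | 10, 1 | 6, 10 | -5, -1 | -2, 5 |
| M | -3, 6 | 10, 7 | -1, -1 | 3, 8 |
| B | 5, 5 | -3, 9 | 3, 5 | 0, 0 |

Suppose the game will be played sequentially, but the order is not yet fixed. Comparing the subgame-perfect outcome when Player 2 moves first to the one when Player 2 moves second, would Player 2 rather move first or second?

If Row leads: Player 2's best replies are T→X, M→Z, B→X; Row's induced payoffs 6, 3, -3; outcome (T, X), payoffs (6, 10).
If Player 2 leads: Row's best replies are W→T, X→M, Y→B, Z→M; Player 2's induced payoffs 1, 7, 5, 8; outcome (M, Z), payoffs (3, 8).
Player 2 gets 8 moving first and 10 moving second, so Player 2 prefers to move second.

second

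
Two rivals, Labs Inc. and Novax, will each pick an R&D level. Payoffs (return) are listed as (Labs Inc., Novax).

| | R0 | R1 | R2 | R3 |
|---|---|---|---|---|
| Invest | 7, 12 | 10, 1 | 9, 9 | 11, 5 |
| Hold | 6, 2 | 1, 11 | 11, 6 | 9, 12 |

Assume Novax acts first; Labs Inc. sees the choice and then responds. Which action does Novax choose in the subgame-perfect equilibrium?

Labs Inc. best-responds to each possible Novax move:
- R0: Labs Inc. compares 7, 6 and picks Invest; Novax would get 12.
- R1: Labs Inc. compares 10, 1 and picks Invest; Novax would get 1.
- R2: Labs Inc. compares 9, 11 and picks Hold; Novax would get 6.
- R3: Labs Inc. compares 11, 9 and picks Invest; Novax would get 5.
Novax's induced payoffs are 12, 1, 6, 5, so Novax commits to R0. Subgame-perfect outcome: (Invest, R0) with payoffs (7, 12).

R0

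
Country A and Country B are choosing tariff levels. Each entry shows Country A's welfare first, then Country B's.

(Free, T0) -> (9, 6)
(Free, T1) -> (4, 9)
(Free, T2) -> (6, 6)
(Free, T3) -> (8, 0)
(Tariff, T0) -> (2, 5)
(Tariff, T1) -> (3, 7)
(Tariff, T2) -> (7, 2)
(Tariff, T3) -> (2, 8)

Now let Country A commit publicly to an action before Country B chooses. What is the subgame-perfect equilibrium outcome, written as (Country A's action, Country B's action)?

(Free, T1)

Work backward from Country B's decision.
- Free: BR = T1, leader payoff 4.
- Tariff: BR = T3, leader payoff 2.
Among 4, 2, the best is 4 at Free. Subgame-perfect outcome: (Free, T1) with payoffs (4, 9).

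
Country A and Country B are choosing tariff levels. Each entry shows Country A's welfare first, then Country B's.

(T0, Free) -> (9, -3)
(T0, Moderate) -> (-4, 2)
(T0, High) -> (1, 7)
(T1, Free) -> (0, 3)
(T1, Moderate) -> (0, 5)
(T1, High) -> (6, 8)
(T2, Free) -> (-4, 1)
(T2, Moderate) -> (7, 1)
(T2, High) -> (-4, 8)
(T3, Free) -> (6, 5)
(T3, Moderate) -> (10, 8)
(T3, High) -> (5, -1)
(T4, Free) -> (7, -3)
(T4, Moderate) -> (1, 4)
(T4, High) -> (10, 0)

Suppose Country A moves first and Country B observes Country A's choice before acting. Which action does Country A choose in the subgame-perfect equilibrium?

T3

Work backward from Country B's decision.
- T0: BR = High, leader payoff 1.
- T1: BR = High, leader payoff 6.
- T2: BR = High, leader payoff -4.
- T3: BR = Moderate, leader payoff 10.
- T4: BR = Moderate, leader payoff 1.
Among 1, 6, -4, 10, 1, the best is 10 at T3. Subgame-perfect outcome: (T3, Moderate) with payoffs (10, 8).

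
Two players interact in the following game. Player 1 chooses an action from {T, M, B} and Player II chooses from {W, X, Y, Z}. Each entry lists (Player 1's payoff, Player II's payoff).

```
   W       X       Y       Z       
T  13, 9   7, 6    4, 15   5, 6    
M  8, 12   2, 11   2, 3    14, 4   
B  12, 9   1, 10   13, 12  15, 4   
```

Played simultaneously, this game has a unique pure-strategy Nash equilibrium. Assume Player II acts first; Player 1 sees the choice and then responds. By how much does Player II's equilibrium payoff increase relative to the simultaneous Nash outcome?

Solve by backward induction (Player II leads).
- W: Player 1 compares 13, 8, 12 and picks T; Player II would get 9.
- X: Player 1 compares 7, 2, 1 and picks T; Player II would get 6.
- Y: Player 1 compares 4, 2, 13 and picks B; Player II would get 12.
- Z: Player 1 compares 5, 14, 15 and picks B; Player II would get 4.
Player II's induced payoffs are 9, 6, 12, 4, so Player II commits to Y. Subgame-perfect outcome: (B, Y) with payoffs (13, 12).
Now find the simultaneous Nash equilibrium.
Player 1's best replies: W→T; X→T; Y→B; Z→B.
Player II's best replies: T→Y; M→W; B→Y.
The unique mutual best reply is (B, Y), giving (13, 12).
Player II's commitment gain: 12 − 12 = 0.

0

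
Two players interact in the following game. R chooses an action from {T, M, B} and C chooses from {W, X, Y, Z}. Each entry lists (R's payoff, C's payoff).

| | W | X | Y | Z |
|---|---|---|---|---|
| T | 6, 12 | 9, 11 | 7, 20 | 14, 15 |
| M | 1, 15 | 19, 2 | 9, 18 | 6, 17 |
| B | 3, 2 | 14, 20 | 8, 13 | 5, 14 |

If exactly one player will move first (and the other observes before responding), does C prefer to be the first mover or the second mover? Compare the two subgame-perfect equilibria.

second

If R leads: C's best replies are T→Y, M→Y, B→X; R's induced payoffs 7, 9, 14; outcome (B, X), payoffs (14, 20).
If C leads: R's best replies are W→T, X→M, Y→M, Z→T; C's induced payoffs 12, 2, 18, 15; outcome (M, Y), payoffs (9, 18).
C gets 18 moving first and 20 moving second, so C prefers to move second.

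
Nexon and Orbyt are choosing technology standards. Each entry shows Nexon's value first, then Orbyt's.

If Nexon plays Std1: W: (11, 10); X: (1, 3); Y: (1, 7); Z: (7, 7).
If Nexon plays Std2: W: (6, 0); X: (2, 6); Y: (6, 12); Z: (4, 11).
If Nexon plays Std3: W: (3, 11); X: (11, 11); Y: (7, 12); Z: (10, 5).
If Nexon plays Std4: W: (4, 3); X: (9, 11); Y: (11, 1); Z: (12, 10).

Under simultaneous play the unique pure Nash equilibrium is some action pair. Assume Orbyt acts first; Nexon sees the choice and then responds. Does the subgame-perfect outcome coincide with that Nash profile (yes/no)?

Work backward from Nexon's decision.
- W: BR = Std1, leader payoff 10.
- X: BR = Std3, leader payoff 11.
- Y: BR = Std4, leader payoff 1.
- Z: BR = Std4, leader payoff 10.
Orbyt's induced payoffs are 10, 11, 1, 10, so Orbyt commits to X. Subgame-perfect outcome: (Std3, X) with payoffs (11, 11).
Under simultaneous play:
Nexon's best replies: W→Std1; X→Std3; Y→Std4; Z→Std4.
Orbyt's best replies: Std1→W; Std2→Y; Std3→Y; Std4→X.
Only (Std1, W) has each player best-responding; Nash payoffs (11, 10).
Sequential outcome (Std3, X) differs from the Nash profile (Std1, W).

no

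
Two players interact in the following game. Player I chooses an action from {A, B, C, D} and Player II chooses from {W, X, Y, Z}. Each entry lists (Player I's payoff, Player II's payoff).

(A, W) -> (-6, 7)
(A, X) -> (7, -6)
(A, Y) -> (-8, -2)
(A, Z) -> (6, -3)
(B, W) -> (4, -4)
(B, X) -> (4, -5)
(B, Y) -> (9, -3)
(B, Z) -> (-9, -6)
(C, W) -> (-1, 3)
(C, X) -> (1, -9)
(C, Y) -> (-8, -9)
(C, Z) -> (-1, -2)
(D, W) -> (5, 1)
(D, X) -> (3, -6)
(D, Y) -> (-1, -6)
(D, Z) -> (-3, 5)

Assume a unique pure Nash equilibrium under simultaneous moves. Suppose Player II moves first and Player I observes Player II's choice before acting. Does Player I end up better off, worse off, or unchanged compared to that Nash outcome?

worse off

Work backward from Player I's decision.
- W: BR = D, leader payoff 1.
- X: BR = A, leader payoff -6.
- Y: BR = B, leader payoff -3.
- Z: BR = A, leader payoff -3.
Maximizing over 1, -6, -3, -3, Player II chooses W. Subgame-perfect outcome: (D, W) with payoffs (5, 1).
For the simultaneous game, intersect best replies.
Player I's best replies: W→D; X→A; Y→B; Z→A.
Player II's best replies: A→W; B→Y; C→W; D→Z.
The unique mutual best reply is (B, Y), giving (9, -3).
Player I earns 5 sequentially versus 9 at the Nash outcome: worse off.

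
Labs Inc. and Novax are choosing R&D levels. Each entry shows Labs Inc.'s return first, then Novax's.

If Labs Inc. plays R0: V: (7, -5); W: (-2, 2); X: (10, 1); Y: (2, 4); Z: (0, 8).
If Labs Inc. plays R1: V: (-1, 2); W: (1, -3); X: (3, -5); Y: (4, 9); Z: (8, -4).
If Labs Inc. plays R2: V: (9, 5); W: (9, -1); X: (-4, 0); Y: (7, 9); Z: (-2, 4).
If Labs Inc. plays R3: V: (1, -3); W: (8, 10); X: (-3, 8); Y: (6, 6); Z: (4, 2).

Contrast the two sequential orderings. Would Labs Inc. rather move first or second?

If Labs Inc. leads: Novax's best replies are R0→Z, R1→Y, R2→Y, R3→W; Labs Inc.'s induced payoffs 0, 4, 7, 8; outcome (R3, W), payoffs (8, 10).
If Novax leads: Labs Inc.'s best replies are V→R2, W→R2, X→R0, Y→R2, Z→R1; Novax's induced payoffs 5, -1, 1, 9, -4; outcome (R2, Y), payoffs (7, 9).
Labs Inc. gets 8 moving first and 7 moving second, so Labs Inc. prefers to move first.

first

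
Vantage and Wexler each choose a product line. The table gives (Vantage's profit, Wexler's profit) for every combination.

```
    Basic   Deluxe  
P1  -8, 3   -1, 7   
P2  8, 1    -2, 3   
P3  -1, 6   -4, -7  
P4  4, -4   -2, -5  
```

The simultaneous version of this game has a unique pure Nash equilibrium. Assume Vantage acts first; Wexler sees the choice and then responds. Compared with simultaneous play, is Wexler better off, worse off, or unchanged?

Solve by backward induction (Vantage leads).
- P1 → Wexler plays Deluxe (best of 3, 7); Vantage gets -1.
- P2 → Wexler plays Deluxe (best of 1, 3); Vantage gets -2.
- P3 → Wexler plays Basic (best of 6, -7); Vantage gets -1.
- P4 → Wexler plays Basic (best of -4, -5); Vantage gets 4.
Among -1, -2, -1, 4, the best is 4 at P4. Subgame-perfect outcome: (P4, Basic) with payoffs (4, -4).
Under simultaneous play:
Vantage's best replies: Basic→P2; Deluxe→P1.
Wexler's best replies: P1→Deluxe; P2→Deluxe; P3→Basic; P4→Basic.
Only (P1, Deluxe) has each player best-responding; Nash payoffs (-1, 7).
Wexler earns -4 sequentially versus 7 at the Nash outcome: worse off.

worse off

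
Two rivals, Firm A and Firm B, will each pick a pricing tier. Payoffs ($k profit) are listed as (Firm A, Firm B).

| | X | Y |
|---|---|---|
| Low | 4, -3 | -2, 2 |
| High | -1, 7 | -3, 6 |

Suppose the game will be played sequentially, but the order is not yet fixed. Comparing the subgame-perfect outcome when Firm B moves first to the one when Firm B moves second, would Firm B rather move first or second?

If Firm A leads: Firm B's best replies are Low→Y, High→X; Firm A's induced payoffs -2, -1; outcome (High, X), payoffs (-1, 7).
If Firm B leads: Firm A's best replies are X→Low, Y→Low; Firm B's induced payoffs -3, 2; outcome (Low, Y), payoffs (-2, 2).
Firm B gets 2 moving first and 7 moving second, so Firm B prefers to move second.

second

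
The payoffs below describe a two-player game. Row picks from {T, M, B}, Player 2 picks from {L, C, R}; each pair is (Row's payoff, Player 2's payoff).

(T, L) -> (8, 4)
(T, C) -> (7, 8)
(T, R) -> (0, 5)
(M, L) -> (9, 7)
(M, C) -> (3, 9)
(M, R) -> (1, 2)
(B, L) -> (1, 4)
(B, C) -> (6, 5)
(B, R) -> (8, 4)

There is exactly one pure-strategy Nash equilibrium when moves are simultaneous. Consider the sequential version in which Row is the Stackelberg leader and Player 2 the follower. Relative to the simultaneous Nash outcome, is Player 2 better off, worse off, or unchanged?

Player 2 best-responds to each possible Row move:
- T: BR = C, leader payoff 7.
- M: BR = C, leader payoff 3.
- B: BR = C, leader payoff 6.
Among 7, 3, 6, the best is 7 at T. Subgame-perfect outcome: (T, C) with payoffs (7, 8).
Under simultaneous play:
Row's best replies: L→M; C→T; R→B.
Player 2's best replies: T→C; M→C; B→C.
Only (T, C) has each player best-responding; Nash payoffs (7, 8).
Player 2 earns 8 sequentially versus 8 at the Nash outcome: unchanged.

unchanged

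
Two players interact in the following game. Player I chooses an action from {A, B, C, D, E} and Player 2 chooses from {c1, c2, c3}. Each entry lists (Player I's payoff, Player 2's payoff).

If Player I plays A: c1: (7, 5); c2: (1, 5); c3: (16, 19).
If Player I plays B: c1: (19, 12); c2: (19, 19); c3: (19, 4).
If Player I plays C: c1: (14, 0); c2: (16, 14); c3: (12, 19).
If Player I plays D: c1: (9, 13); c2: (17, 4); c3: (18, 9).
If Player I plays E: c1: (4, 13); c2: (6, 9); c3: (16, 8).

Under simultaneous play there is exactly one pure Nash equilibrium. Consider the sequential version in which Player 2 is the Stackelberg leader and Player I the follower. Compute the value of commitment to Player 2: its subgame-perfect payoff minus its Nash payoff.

0

Player I best-responds to each possible Player 2 move:
- c1: Player I compares 7, 19, 14, 9, 4 and picks B; Player 2 would get 12.
- c2: Player I compares 1, 19, 16, 17, 6 and picks B; Player 2 would get 19.
- c3: Player I compares 16, 19, 12, 18, 16 and picks B; Player 2 would get 4.
Among 12, 19, 4, the best is 19 at c2. Subgame-perfect outcome: (B, c2) with payoffs (19, 19).
Under simultaneous play:
Player I's best replies: c1→B; c2→B; c3→B.
Player 2's best replies: A→c3; B→c2; C→c3; D→c1; E→c1.
The unique mutual best reply is (B, c2), giving (19, 19).
Player 2's commitment gain: 19 − 19 = 0.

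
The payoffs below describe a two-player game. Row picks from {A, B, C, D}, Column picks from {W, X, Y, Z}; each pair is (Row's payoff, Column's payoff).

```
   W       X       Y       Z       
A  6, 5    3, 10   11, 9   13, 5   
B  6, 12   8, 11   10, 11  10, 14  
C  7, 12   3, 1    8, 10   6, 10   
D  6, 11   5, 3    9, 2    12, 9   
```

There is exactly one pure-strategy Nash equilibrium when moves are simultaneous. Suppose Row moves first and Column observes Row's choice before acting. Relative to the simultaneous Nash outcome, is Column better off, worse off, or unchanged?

Column best-responds to each possible Row move:
- A → Column plays X (best of 5, 10, 9, 5); Row gets 3.
- B → Column plays Z (best of 12, 11, 11, 14); Row gets 10.
- C → Column plays W (best of 12, 1, 10, 10); Row gets 7.
- D → Column plays W (best of 11, 3, 2, 9); Row gets 6.
Among 3, 10, 7, 6, the best is 10 at B. Subgame-perfect outcome: (B, Z) with payoffs (10, 14).
Under simultaneous play:
Row's best replies: W→C; X→B; Y→A; Z→A.
Column's best replies: A→X; B→Z; C→W; D→W.
Only (C, W) has each player best-responding; Nash payoffs (7, 12).
Column earns 14 sequentially versus 12 at the Nash outcome: better off.

better off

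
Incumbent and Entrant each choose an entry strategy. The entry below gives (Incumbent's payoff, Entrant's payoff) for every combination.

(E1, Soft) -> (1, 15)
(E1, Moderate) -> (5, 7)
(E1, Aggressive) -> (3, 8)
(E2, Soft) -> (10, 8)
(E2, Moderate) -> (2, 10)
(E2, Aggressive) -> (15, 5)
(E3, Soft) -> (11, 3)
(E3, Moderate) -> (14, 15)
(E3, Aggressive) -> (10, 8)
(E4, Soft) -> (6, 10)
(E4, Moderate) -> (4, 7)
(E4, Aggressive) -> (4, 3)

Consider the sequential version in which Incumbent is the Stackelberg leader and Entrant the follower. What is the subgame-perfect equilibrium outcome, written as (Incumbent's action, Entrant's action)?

(E3, Moderate)

Solve by backward induction (Incumbent leads).
- E1: Entrant compares 15, 7, 8 and picks Soft; Incumbent would get 1.
- E2: Entrant compares 8, 10, 5 and picks Moderate; Incumbent would get 2.
- E3: Entrant compares 3, 15, 8 and picks Moderate; Incumbent would get 14.
- E4: Entrant compares 10, 7, 3 and picks Soft; Incumbent would get 6.
Among 1, 2, 14, 6, the best is 14 at E3. Subgame-perfect outcome: (E3, Moderate) with payoffs (14, 15).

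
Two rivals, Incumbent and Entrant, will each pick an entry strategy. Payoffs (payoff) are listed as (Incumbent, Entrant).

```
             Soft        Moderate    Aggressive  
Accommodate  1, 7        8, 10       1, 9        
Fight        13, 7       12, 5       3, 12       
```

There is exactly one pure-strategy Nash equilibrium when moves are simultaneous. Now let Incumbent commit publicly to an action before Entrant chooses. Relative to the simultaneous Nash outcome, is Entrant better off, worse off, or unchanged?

worse off

Work backward from Entrant's decision.
- Accommodate: BR = Moderate, leader payoff 8.
- Fight: BR = Aggressive, leader payoff 3.
Among 8, 3, the best is 8 at Accommodate. Subgame-perfect outcome: (Accommodate, Moderate) with payoffs (8, 10).
For the simultaneous game, intersect best replies.
Incumbent's best replies: Soft→Fight; Moderate→Fight; Aggressive→Fight.
Entrant's best replies: Accommodate→Moderate; Fight→Aggressive.
The unique mutual best reply is (Fight, Aggressive), giving (3, 12).
Entrant earns 10 sequentially versus 12 at the Nash outcome: worse off.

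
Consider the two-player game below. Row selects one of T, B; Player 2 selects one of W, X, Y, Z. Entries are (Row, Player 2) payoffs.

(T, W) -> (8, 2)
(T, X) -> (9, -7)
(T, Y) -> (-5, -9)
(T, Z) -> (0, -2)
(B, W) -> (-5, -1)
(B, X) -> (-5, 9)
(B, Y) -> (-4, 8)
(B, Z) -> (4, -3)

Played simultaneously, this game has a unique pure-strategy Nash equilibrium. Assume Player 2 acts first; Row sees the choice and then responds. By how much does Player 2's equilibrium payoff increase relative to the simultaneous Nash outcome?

Backward induction with Player 2 moving first.
- W → Row plays T (best of 8, -5); Player 2 gets 2.
- X → Row plays T (best of 9, -5); Player 2 gets -7.
- Y → Row plays B (best of -5, -4); Player 2 gets 8.
- Z → Row plays B (best of 0, 4); Player 2 gets -3.
Player 2's induced payoffs are 2, -7, 8, -3, so Player 2 commits to Y. Subgame-perfect outcome: (B, Y) with payoffs (-4, 8).
For the simultaneous game, intersect best replies.
Row's best replies: W→T; X→T; Y→B; Z→B.
Player 2's best replies: T→W; B→X.
The unique mutual best reply is (T, W), giving (8, 2).
Player 2's commitment gain: 8 − 2 = 6.

6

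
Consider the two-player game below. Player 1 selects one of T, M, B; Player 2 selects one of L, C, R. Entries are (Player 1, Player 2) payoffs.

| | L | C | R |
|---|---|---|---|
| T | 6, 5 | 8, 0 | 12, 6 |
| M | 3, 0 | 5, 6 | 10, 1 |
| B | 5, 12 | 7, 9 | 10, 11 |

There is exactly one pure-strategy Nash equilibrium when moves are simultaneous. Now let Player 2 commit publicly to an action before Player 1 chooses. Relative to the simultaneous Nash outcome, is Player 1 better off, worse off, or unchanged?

Player 1 best-responds to each possible Player 2 move:
- L: BR = T, leader payoff 5.
- C: BR = T, leader payoff 0.
- R: BR = T, leader payoff 6.
Maximizing over 5, 0, 6, Player 2 chooses R. Subgame-perfect outcome: (T, R) with payoffs (12, 6).
Under simultaneous play:
Player 1's best replies: L→T; C→T; R→T.
Player 2's best replies: T→R; M→C; B→L.
The unique mutual best reply is (T, R), giving (12, 6).
Player 1 earns 12 sequentially versus 12 at the Nash outcome: unchanged.

unchanged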